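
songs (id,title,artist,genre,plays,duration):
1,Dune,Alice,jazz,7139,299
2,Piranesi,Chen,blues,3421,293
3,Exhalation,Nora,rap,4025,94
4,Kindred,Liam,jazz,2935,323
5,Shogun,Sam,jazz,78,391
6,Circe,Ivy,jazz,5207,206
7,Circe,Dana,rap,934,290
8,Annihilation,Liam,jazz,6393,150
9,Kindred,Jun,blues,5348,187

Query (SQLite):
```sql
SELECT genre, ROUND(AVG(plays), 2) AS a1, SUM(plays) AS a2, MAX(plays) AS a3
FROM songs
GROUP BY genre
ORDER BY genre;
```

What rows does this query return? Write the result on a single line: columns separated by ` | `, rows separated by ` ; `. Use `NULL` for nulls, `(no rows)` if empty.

blues | 4384.5 | 8769 | 5348 ; jazz | 4350.4 | 21752 | 7139 ; rap | 2479.5 | 4959 | 4025

Group songs by genre.
Per group compute: ROUND(AVG(plays), 2), SUM(plays), MAX(plays).
  blues: ids {2, 9} → ROUND(AVG(plays), 2)=4384.5, SUM(plays)=8769, MAX(plays)=5348
  jazz: ids {1, 4, 5, 6, 8} → ROUND(AVG(plays), 2)=4350.4, SUM(plays)=21752, MAX(plays)=7139
  rap: ids {3, 7} → ROUND(AVG(plays), 2)=2479.5, SUM(plays)=4959, MAX(plays)=4025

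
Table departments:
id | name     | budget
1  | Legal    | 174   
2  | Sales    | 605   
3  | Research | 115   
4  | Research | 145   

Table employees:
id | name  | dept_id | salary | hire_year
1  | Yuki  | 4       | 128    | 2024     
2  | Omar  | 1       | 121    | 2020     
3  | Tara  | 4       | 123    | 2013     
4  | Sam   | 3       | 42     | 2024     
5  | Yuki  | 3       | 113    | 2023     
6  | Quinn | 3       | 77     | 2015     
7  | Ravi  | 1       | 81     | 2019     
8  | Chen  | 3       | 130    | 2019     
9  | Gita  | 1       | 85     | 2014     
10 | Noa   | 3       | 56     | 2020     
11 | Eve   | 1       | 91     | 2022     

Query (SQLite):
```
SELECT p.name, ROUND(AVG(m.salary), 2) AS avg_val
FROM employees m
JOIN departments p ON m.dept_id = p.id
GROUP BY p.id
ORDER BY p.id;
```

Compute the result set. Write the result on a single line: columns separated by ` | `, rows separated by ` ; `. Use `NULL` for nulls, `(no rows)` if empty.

Legal | 94.5 ; Research | 83.6 ; Research | 125.5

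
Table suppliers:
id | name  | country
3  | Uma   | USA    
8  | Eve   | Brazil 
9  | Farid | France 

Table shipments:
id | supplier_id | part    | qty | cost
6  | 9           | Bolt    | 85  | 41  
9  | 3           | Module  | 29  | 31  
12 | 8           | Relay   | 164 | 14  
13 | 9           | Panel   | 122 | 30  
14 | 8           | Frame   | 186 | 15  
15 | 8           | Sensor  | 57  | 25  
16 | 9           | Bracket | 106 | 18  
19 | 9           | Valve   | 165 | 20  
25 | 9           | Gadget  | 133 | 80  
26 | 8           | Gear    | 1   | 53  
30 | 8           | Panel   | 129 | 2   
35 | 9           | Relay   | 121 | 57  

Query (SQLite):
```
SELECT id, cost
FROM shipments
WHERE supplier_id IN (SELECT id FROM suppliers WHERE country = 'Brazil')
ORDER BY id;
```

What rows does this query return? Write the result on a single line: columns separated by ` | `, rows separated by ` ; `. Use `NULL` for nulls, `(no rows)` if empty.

12 | 14 ; 14 | 15 ; 15 | 25 ; 26 | 53 ; 30 | 2

Inner query: suppliers.id where country = 'Brazil'.
Outer: keep shipments rows whose supplier_id is in that set.
Inner query → {8}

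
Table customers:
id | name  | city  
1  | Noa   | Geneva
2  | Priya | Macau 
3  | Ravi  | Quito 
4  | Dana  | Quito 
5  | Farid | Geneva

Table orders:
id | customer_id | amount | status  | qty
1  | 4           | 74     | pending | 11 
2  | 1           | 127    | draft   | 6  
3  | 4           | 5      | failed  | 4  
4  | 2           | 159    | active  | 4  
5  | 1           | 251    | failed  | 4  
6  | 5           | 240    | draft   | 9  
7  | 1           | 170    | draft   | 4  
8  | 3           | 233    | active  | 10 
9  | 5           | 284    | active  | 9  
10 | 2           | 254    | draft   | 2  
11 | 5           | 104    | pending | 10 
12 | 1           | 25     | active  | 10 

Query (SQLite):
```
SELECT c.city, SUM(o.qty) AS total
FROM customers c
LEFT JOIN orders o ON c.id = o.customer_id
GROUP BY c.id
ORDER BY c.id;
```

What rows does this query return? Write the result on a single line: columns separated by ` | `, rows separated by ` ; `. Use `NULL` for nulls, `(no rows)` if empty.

LEFT JOIN keeps every customers row; unmatched ones get NULL for orders columns.
Group by customers.id and compute SUM(o.qty). SUM over an all-NULL group is NULL.
  1: ids {2, 5, 7, 12} → SUM(o.qty)=24
  2: ids {4, 10} → SUM(o.qty)=6
  3: ids {8} → SUM(o.qty)=10
  4: ids {1, 3} → SUM(o.qty)=15
  5: ids {6, 9, 11} → SUM(o.qty)=28

Geneva | 24 ; Macau | 6 ; Quito | 10 ; Quito | 15 ; Geneva | 28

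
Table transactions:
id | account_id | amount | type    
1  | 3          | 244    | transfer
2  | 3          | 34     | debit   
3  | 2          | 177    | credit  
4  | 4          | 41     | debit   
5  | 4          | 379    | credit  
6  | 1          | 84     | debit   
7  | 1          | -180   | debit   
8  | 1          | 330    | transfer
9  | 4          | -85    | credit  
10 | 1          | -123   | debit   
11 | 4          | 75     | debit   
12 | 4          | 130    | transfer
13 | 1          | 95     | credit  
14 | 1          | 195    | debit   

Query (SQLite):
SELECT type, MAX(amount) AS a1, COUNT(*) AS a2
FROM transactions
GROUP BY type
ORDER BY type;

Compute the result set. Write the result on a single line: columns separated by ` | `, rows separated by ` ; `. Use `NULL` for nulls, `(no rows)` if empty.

credit | 379 | 4 ; debit | 195 | 7 ; transfer | 330 | 3

Group transactions by type.
Per group compute: MAX(amount), COUNT(*).
  credit: ids {3, 5, 9, 13} → MAX(amount)=379, COUNT(*)=4
  debit: ids {2, 4, 6, 7, 10, 11, 14} → MAX(amount)=195, COUNT(*)=7
  transfer: ids {1, 8, 12} → MAX(amount)=330, COUNT(*)=3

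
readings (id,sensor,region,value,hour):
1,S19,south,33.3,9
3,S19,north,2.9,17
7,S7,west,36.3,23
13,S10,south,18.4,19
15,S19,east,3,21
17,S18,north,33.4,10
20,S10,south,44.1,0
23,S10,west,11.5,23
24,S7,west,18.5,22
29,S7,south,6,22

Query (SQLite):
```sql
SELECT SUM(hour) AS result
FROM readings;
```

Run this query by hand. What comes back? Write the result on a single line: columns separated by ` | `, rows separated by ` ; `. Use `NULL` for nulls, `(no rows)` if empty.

All hour values: [9, 17, 23, 19, 21, 10, 0, 23, 22, 22].
SUM of non-NULL values = 166.

166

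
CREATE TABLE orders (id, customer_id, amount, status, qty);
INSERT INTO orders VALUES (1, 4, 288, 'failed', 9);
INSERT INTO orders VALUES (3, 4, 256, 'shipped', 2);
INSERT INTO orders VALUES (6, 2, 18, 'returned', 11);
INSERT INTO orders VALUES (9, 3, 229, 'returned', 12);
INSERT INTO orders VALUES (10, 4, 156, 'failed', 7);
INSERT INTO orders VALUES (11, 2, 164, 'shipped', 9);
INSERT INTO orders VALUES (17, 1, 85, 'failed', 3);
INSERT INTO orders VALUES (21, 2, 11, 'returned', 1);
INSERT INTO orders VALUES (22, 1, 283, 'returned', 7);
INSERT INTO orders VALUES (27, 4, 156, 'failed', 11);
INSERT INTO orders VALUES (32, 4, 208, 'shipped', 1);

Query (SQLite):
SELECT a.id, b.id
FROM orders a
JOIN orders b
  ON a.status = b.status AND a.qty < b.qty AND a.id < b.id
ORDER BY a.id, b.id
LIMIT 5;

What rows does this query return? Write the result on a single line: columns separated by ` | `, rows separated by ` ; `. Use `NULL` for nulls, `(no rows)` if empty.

1 | 27 ; 3 | 11 ; 6 | 9 ; 10 | 27 ; 17 | 27

Pairs (a,b) with same status, a.qty < b.qty, a.id < b.id.
status groups: failed:{1,10,17,27} returned:{6,9,21,22} shipped:{3,11,32}
Ordered by (a.id, b.id); first 5.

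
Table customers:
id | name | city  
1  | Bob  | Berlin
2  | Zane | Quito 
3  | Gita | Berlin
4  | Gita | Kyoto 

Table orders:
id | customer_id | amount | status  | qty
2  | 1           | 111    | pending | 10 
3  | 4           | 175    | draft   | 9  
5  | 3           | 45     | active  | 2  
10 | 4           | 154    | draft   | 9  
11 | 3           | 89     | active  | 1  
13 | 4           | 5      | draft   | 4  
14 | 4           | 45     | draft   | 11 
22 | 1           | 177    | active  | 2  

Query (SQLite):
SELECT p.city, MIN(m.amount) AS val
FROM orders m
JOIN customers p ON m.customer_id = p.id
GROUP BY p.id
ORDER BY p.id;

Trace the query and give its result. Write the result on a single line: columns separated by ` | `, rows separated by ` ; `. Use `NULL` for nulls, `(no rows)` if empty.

Join each orders row to its customers via customer_id.
Group joined rows by customers.id; compute MIN(m.amount) per group.
  1: ids {2, 22} → MIN(m.amount)=111
  3: ids {5, 11} → MIN(m.amount)=45
  4: ids {3, 10, 13, 14} → MIN(m.amount)=5

Berlin | 111 ; Berlin | 45 ; Kyoto | 5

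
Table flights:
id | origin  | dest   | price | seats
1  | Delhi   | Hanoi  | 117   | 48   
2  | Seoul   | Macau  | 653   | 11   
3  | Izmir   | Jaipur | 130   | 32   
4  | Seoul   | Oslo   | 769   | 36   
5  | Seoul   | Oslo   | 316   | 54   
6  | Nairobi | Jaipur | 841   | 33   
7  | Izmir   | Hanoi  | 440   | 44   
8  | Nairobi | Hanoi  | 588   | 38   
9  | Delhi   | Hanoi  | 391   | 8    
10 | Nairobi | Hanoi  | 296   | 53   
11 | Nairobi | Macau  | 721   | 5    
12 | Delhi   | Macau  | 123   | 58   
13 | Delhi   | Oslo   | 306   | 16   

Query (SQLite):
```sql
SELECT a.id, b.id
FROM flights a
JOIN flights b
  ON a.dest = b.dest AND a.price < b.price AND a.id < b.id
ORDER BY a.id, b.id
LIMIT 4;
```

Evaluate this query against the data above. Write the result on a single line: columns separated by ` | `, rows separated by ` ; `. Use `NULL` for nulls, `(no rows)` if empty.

1 | 7 ; 1 | 8 ; 1 | 9 ; 1 | 10

Pairs (a,b) with same dest, a.price < b.price, a.id < b.id.
dest groups: Hanoi:{1,7,8,9,10} Jaipur:{3,6} Macau:{2,11,12} Oslo:{4,5,13}
Ordered by (a.id, b.id); first 4.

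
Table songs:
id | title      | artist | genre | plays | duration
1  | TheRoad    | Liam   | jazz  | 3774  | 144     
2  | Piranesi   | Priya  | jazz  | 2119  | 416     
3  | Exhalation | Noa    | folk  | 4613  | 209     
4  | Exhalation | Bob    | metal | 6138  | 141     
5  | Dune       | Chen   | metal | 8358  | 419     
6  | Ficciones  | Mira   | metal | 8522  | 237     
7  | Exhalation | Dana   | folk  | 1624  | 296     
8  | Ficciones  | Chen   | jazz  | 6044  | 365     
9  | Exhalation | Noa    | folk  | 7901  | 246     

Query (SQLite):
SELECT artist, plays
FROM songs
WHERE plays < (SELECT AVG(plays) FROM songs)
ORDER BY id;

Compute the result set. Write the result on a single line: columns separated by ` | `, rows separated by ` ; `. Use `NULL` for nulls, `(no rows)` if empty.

Liam | 3774 ; Priya | 2119 ; Noa | 4613 ; Dana | 1624

Scalar subquery: AVG(plays) over all songs rows = 5454.777778 (≈; comparison uses full precision).
Keep rows where plays < that value.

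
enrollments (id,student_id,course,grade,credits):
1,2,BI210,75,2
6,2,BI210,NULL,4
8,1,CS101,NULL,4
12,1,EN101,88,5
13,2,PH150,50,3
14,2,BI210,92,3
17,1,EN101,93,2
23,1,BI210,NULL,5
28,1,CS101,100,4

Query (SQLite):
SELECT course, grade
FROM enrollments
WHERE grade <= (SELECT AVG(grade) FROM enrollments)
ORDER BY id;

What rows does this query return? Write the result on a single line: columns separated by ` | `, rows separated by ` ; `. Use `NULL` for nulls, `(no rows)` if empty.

Scalar subquery: AVG(grade) over all enrollments rows = 83.0.
Keep rows where grade <= that value.

BI210 | 75 ; PH150 | 50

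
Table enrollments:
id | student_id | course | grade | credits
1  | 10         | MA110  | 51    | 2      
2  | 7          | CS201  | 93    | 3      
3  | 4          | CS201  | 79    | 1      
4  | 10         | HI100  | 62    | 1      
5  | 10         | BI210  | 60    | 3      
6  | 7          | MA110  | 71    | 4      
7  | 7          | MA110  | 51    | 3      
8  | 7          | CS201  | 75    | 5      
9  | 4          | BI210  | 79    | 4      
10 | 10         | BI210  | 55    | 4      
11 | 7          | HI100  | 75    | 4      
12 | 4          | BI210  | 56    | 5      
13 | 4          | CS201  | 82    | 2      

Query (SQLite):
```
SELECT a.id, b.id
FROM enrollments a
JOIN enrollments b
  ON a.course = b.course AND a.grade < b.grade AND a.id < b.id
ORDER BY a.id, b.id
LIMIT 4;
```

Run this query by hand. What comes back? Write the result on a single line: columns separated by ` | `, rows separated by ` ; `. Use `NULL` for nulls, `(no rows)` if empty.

Pairs (a,b) with same course, a.grade < b.grade, a.id < b.id.
course groups: BI210:{5,9,10,12} CS201:{2,3,8,13} HI100:{4,11} MA110:{1,6,7}
Ordered by (a.id, b.id); first 4.

1 | 6 ; 3 | 13 ; 4 | 11 ; 5 | 9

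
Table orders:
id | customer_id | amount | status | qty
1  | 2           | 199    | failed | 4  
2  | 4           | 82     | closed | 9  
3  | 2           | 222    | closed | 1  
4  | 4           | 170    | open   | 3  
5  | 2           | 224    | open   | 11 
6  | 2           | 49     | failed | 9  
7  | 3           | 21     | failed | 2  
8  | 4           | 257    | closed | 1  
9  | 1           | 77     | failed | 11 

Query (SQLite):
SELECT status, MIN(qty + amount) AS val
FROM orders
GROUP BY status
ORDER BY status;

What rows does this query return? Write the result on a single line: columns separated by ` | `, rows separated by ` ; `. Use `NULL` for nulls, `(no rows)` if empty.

For each row compute qty + amount.
Group by status; take MIN of the expression per group.
  closed: ids {2, 3, 8} → MIN(qty + amount)=91
  failed: ids {1, 6, 7, 9} → MIN(qty + amount)=23
  open: ids {4, 5} → MIN(qty + amount)=173

closed | 91 ; failed | 23 ; open | 173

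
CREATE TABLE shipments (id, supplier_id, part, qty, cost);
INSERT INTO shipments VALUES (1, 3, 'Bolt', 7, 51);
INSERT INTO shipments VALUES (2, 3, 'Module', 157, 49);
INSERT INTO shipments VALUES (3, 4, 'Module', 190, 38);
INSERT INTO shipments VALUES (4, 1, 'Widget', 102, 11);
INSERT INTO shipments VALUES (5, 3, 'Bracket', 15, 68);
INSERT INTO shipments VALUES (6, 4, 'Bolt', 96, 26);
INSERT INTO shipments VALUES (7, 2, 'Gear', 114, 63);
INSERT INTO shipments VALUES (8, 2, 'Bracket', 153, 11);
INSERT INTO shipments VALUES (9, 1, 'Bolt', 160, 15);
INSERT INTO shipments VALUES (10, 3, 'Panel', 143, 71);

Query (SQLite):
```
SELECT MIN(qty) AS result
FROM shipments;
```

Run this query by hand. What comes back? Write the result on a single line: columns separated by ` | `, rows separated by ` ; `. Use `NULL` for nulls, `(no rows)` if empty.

All qty values: [7, 157, 190, 102, 15, 96, 114, 153, 160, 143].
MIN of non-NULL values = 7.

7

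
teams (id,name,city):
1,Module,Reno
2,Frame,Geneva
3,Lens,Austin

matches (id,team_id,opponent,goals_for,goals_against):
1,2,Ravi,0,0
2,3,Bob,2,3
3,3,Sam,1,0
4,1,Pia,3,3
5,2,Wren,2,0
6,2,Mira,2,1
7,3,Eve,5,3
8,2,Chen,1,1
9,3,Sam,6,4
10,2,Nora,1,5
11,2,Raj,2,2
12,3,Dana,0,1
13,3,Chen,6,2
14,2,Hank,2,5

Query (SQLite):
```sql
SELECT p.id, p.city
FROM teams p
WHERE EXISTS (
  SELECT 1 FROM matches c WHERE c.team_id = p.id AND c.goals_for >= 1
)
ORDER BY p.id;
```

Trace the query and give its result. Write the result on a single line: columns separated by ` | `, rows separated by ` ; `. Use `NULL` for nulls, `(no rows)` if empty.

1 | Reno ; 2 | Geneva ; 3 | Austin

For each teams row, check whether any matches with matching team_id has goals_for >= 1.
Keep rows where that is true.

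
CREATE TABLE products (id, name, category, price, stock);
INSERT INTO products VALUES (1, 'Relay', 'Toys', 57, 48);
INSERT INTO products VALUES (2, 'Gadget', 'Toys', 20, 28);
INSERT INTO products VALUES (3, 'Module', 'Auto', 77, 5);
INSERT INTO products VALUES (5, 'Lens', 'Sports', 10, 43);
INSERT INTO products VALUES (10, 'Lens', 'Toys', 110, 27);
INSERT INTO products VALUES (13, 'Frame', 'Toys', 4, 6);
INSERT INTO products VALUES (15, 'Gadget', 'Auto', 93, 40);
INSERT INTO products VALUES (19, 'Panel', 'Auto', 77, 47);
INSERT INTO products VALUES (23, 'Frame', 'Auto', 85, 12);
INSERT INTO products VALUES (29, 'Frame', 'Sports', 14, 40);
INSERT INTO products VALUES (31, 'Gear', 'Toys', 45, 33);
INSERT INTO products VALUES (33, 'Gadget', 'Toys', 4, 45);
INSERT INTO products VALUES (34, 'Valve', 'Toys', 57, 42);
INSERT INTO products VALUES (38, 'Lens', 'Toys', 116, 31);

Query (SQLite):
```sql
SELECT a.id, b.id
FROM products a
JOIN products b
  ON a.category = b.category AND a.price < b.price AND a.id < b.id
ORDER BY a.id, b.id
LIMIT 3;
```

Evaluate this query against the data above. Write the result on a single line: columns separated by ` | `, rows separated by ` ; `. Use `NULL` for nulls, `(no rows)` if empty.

Pairs (a,b) with same category, a.price < b.price, a.id < b.id.
category groups: Auto:{3,15,19,23} Sports:{5,29} Toys:{1,2,10,13,31,33,34,38}
Ordered by (a.id, b.id); first 3.

1 | 10 ; 1 | 38 ; 2 | 10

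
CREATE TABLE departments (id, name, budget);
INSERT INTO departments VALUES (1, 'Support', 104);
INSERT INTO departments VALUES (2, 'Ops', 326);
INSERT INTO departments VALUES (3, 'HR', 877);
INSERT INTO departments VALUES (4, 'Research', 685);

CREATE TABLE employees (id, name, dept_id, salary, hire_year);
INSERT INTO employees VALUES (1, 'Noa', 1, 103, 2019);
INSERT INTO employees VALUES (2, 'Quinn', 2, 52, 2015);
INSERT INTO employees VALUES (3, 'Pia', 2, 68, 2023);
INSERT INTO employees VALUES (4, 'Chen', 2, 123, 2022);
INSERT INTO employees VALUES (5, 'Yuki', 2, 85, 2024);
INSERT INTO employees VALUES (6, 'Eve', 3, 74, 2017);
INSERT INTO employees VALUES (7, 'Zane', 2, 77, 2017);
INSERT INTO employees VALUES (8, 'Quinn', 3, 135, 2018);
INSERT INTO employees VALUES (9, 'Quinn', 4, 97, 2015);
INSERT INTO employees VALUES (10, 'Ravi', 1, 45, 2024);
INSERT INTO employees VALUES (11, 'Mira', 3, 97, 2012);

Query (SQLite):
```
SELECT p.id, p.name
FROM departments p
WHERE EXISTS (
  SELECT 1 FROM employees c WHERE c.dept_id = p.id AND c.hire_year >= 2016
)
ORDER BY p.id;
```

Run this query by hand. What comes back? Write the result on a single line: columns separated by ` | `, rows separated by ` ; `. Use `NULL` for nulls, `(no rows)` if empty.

For each departments row, check whether any employees with matching dept_id has hire_year >= 2016.
Keep rows where that is true.

1 | Support ; 2 | Ops ; 3 | HR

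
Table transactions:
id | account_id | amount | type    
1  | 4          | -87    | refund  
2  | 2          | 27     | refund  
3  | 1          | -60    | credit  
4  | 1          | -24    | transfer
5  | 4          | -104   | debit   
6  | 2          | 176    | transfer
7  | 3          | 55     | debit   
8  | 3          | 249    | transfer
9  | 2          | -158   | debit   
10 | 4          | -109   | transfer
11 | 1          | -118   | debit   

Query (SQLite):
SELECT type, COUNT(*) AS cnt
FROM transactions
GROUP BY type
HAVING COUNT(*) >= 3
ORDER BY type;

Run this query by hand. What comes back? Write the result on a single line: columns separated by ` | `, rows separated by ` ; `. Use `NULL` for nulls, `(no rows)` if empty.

Partition transactions by type; compute COUNT(*) within each group.
HAVING: keep groups with count ≥ 3.
  credit: ids {3} → COUNT(*)=1
  debit: ids {5, 7, 9, 11} → COUNT(*)=4
  refund: ids {1, 2} → COUNT(*)=2
  transfer: ids {4, 6, 8, 10} → COUNT(*)=4

debit | 4 ; transfer | 4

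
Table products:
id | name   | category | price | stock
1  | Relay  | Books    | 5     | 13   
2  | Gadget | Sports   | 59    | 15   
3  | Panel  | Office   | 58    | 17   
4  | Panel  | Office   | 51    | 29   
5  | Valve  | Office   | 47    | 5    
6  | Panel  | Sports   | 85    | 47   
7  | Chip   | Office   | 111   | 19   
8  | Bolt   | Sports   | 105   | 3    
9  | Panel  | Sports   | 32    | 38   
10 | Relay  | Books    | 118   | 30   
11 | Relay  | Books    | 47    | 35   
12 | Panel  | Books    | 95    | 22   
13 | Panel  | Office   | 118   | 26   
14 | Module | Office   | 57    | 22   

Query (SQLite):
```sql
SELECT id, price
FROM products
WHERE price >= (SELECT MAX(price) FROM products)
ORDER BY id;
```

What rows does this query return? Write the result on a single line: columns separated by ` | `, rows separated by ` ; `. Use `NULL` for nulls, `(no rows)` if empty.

10 | 118 ; 13 | 118

Scalar subquery: MAX(price) over all products rows = 118.
Keep rows where price >= that value.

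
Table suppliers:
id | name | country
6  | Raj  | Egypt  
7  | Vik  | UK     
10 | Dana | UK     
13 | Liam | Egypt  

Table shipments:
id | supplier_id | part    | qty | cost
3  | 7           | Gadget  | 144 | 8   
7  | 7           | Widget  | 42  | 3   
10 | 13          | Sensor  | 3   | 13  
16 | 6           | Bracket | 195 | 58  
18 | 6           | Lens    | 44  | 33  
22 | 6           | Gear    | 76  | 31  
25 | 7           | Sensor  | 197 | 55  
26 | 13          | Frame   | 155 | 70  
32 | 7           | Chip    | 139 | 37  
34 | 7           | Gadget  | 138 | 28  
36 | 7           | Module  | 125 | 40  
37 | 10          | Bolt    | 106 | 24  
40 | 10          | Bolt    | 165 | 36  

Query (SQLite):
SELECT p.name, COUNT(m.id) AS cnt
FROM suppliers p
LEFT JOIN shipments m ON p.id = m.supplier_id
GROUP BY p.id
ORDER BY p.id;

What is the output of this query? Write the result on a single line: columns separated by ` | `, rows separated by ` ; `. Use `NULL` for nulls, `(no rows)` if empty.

LEFT JOIN keeps every suppliers row; unmatched ones get NULL for shipments columns.
Group by suppliers.id and compute COUNT(m.id). COUNT(col) of an all-NULL group is 0.
  6: ids {16, 18, 22} → COUNT(m.id)=3
  7: ids {3, 7, 25, 32, 34, 36} → COUNT(m.id)=6
  10: ids {37, 40} → COUNT(m.id)=2
  13: ids {10, 26} → COUNT(m.id)=2

Raj | 3 ; Vik | 6 ; Dana | 2 ; Liam | 2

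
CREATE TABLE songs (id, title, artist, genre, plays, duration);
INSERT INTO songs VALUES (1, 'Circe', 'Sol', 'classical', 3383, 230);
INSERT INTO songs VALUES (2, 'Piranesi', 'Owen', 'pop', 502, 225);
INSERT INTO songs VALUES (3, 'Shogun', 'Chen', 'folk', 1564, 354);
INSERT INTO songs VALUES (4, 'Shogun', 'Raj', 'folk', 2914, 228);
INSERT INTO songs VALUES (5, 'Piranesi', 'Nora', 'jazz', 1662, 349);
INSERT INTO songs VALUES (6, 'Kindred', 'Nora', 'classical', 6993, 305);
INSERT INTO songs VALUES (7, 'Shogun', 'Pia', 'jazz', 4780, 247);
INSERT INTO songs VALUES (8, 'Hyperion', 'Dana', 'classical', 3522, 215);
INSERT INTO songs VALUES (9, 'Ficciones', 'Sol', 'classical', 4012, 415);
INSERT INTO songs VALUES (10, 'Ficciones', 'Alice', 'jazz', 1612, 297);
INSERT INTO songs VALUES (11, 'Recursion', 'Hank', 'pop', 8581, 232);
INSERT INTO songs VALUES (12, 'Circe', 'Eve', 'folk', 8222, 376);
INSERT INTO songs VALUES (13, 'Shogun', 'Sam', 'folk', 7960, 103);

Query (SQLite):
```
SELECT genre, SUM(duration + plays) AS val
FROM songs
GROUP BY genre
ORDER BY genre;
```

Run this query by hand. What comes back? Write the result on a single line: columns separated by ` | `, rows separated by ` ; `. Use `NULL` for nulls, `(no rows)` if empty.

classical | 19075 ; folk | 21721 ; jazz | 8947 ; pop | 9540

For each row compute duration + plays.
Group by genre; take SUM of the expression per group.
  classical: ids {1, 6, 8, 9} → SUM(duration + plays)=19075
  folk: ids {3, 4, 12, 13} → SUM(duration + plays)=21721
  jazz: ids {5, 7, 10} → SUM(duration + plays)=8947
  pop: ids {2, 11} → SUM(duration + plays)=9540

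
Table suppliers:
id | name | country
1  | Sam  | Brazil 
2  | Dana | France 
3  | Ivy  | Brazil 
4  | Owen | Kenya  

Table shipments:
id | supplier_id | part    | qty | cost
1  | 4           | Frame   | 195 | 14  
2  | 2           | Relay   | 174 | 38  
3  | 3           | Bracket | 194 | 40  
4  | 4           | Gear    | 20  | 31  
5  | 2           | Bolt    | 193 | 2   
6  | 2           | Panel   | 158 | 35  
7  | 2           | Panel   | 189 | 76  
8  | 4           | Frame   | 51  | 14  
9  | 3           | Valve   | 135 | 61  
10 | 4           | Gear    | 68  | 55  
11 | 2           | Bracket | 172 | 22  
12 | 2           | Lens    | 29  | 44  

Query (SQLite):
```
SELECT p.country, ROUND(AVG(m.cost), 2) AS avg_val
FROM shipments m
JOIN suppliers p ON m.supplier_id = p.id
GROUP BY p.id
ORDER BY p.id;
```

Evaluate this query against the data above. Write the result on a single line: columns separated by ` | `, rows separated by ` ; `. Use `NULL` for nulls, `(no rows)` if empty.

France | 36.17 ; Brazil | 50.5 ; Kenya | 28.5

Join each shipments row to its suppliers via supplier_id.
Group joined rows by suppliers.id; compute ROUND(AVG(m.cost), 2) per group.
  2: ids {2, 5, 6, 7, 11, 12} → ROUND(AVG(m.cost), 2)=36.17
  3: ids {3, 9} → ROUND(AVG(m.cost), 2)=50.5
  4: ids {1, 4, 8, 10} → ROUND(AVG(m.cost), 2)=28.5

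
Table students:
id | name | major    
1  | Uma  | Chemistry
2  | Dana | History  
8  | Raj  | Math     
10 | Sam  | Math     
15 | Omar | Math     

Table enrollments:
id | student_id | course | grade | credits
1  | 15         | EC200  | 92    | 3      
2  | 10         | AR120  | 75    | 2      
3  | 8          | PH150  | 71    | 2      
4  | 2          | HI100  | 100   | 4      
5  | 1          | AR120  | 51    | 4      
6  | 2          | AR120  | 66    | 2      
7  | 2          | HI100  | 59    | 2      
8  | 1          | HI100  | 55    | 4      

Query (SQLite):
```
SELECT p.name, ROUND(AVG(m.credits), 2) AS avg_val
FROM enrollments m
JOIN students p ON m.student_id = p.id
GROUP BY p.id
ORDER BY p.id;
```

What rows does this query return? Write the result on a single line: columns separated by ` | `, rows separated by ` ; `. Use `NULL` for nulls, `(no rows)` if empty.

Uma | 4 ; Dana | 2.67 ; Raj | 2 ; Sam | 2 ; Omar | 3

Join each enrollments row to its students via student_id.
Group joined rows by students.id; compute ROUND(AVG(m.credits), 2) per group.
  1: ids {5, 8} → ROUND(AVG(m.credits), 2)=4
  2: ids {4, 6, 7} → ROUND(AVG(m.credits), 2)=2.67
  8: ids {3} → ROUND(AVG(m.credits), 2)=2
  10: ids {2} → ROUND(AVG(m.credits), 2)=2
  15: ids {1} → ROUND(AVG(m.credits), 2)=3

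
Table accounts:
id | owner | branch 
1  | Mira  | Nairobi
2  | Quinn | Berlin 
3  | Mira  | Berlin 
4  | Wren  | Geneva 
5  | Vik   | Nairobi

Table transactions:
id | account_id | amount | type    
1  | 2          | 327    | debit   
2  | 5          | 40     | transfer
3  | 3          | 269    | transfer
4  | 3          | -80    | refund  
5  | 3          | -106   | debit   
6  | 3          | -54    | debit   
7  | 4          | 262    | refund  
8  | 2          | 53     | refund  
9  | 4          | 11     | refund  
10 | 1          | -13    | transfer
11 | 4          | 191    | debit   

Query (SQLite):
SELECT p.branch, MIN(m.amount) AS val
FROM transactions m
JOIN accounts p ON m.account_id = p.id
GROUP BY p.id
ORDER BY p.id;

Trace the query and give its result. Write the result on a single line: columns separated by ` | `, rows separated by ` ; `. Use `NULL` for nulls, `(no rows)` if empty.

Join each transactions row to its accounts via account_id.
Group joined rows by accounts.id; compute MIN(m.amount) per group.
  1: ids {10} → MIN(m.amount)=-13
  2: ids {1, 8} → MIN(m.amount)=53
  3: ids {3, 4, 5, 6} → MIN(m.amount)=-106
  4: ids {7, 9, 11} → MIN(m.amount)=11
  5: ids {2} → MIN(m.amount)=40

Nairobi | -13 ; Berlin | 53 ; Berlin | -106 ; Geneva | 11 ; Nairobi | 40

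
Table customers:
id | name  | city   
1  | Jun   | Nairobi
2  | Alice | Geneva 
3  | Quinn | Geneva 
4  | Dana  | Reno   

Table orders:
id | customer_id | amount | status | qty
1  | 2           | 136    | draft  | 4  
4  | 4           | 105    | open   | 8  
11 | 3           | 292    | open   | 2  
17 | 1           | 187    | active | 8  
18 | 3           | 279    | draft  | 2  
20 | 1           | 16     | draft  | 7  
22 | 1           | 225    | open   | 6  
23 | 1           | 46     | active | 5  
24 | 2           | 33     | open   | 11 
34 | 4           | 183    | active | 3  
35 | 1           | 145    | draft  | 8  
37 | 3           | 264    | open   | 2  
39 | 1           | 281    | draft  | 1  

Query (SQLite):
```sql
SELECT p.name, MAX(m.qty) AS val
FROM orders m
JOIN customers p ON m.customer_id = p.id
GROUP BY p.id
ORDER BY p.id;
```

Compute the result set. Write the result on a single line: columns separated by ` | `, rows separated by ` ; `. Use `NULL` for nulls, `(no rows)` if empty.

Join each orders row to its customers via customer_id.
Group joined rows by customers.id; compute MAX(m.qty) per group.
  1: ids {17, 20, 22, 23, 35, 39} → MAX(m.qty)=8
  2: ids {1, 24} → MAX(m.qty)=11
  3: ids {11, 18, 37} → MAX(m.qty)=2
  4: ids {4, 34} → MAX(m.qty)=8

Jun | 8 ; Alice | 11 ; Quinn | 2 ; Dana | 8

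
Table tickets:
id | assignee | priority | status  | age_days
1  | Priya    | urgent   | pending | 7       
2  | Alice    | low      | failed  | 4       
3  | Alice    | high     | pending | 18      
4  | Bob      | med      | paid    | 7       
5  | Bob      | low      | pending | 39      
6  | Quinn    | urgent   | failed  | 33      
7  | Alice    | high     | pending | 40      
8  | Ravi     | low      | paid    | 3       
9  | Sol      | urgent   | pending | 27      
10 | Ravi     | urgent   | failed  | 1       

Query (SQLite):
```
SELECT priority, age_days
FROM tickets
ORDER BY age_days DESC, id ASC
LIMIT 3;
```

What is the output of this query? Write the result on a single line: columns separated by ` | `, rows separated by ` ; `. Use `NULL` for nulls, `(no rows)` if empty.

high | 40 ; low | 39 ; urgent | 33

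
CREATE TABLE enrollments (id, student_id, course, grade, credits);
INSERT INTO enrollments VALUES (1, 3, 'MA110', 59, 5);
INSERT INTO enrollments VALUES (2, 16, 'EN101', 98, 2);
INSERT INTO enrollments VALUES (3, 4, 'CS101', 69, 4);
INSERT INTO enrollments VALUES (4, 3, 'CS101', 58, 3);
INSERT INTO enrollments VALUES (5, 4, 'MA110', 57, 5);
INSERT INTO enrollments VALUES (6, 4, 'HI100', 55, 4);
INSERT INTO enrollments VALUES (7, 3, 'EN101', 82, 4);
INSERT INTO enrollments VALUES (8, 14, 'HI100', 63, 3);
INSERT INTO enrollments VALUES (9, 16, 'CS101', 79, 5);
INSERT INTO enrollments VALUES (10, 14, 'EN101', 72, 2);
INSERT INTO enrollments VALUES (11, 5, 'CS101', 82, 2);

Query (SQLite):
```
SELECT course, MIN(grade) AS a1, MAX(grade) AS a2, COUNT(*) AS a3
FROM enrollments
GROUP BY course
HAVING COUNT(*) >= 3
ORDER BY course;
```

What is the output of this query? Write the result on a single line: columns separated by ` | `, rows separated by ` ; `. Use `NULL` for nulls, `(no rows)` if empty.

CS101 | 58 | 82 | 4 ; EN101 | 72 | 98 | 3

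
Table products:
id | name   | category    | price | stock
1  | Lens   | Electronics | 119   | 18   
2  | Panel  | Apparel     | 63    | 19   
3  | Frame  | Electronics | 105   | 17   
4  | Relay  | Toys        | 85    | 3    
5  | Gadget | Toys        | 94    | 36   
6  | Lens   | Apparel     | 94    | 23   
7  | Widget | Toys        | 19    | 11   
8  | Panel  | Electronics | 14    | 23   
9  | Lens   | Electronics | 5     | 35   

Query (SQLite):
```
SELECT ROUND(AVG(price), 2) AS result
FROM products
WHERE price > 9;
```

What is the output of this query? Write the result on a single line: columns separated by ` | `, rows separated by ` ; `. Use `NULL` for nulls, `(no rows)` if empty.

74.13

Rows where price > 9 → price values: [119, 63, 105, 85, 94, 94, 19, 14].
AVG = 593 / 8 (rounded to 2 dp).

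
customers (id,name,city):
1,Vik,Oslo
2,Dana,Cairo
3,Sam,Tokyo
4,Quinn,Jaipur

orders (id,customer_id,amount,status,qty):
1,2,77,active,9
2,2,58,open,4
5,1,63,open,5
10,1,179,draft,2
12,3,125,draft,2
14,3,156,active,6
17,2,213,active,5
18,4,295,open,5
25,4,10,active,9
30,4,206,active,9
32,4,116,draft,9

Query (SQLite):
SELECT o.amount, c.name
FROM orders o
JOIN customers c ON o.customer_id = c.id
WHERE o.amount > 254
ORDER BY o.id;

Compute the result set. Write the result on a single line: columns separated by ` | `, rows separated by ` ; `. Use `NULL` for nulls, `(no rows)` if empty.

295 | Quinn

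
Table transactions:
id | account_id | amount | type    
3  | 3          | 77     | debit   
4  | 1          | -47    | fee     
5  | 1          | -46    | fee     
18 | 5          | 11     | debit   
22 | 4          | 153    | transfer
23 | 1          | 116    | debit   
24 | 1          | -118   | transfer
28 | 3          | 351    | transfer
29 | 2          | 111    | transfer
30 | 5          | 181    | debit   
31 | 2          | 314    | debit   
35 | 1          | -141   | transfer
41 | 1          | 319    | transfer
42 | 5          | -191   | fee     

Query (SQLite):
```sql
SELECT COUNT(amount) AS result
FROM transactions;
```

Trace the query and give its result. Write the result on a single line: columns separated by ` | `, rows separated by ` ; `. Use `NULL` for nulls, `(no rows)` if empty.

All amount values: [77, -47, -46, 11, 153, 116, -118, 351, 111, 181, 314, -141, 319, -191].
COUNT(amount) counts non-NULL values → 14.

14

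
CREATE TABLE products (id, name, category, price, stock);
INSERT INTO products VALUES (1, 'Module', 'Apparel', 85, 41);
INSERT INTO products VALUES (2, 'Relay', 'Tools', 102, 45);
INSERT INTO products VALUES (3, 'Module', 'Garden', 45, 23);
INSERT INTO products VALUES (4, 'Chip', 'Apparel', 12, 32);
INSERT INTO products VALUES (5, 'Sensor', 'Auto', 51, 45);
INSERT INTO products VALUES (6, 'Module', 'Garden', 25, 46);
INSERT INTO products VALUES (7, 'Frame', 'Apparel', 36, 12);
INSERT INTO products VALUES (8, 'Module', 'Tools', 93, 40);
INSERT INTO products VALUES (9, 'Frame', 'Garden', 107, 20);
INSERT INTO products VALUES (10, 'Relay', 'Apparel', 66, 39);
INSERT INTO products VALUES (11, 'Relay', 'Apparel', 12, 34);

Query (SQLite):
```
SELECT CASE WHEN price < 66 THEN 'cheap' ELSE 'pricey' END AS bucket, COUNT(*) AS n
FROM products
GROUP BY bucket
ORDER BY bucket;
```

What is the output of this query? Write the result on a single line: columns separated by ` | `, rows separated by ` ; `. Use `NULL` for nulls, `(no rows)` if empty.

Bucket rows by price < 66 → 'cheap' else 'pricey'; count each bucket.

cheap | 6 ; pricey | 5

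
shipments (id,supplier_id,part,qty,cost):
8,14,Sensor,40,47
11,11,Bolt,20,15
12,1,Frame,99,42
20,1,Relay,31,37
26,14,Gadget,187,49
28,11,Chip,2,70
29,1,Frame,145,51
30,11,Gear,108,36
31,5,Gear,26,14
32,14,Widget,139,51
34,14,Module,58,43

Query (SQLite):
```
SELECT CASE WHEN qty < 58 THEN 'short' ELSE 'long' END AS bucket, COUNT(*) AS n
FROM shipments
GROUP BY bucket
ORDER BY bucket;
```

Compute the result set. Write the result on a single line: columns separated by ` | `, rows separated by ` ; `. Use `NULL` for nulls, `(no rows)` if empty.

Bucket rows by qty < 58 → 'short' else 'long'; count each bucket.

long | 6 ; short | 5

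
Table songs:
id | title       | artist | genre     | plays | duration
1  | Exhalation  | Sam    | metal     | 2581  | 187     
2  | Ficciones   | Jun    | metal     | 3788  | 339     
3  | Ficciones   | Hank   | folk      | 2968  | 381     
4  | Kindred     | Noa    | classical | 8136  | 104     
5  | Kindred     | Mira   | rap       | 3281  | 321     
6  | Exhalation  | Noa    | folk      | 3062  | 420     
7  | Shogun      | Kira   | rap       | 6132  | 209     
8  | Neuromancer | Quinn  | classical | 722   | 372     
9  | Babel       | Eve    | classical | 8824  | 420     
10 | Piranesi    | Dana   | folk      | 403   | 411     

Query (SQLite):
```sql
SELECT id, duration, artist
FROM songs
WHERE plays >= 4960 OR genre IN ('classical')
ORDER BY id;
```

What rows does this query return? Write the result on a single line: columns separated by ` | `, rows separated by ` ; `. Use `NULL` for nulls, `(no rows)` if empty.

plays >= 4960: ids {4, 7, 9}
genre IN ('classical'): ids {4, 8, 9}
Combine with OR.

4 | 104 | Noa ; 7 | 209 | Kira ; 8 | 372 | Quinn ; 9 | 420 | Eve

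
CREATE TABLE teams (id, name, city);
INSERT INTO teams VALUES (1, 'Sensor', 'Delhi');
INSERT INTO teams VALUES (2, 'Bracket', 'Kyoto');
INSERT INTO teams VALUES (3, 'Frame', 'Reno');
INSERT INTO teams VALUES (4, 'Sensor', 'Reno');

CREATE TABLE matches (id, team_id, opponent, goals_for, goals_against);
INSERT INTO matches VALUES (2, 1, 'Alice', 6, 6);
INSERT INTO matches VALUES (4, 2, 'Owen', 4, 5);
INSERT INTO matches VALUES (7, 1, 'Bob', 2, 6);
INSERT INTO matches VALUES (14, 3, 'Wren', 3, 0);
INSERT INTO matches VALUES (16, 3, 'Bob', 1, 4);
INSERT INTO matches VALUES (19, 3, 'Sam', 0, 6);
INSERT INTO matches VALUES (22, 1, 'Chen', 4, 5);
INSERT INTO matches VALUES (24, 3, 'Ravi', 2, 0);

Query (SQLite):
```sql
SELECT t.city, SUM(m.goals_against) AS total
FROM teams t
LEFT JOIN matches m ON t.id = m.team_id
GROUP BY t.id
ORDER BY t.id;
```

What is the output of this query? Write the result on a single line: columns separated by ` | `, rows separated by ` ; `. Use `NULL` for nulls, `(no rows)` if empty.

Delhi | 17 ; Kyoto | 5 ; Reno | 10 ; Reno | NULL

LEFT JOIN keeps every teams row; unmatched ones get NULL for matches columns.
Group by teams.id and compute SUM(m.goals_against). SUM over an all-NULL group is NULL.
  1: ids {2, 7, 22} → SUM(m.goals_against)=17
  2: ids {4} → SUM(m.goals_against)=5
  3: ids {14, 16, 19, 24} → SUM(m.goals_against)=10
  4: ids {—} → SUM(m.goals_against)=NULL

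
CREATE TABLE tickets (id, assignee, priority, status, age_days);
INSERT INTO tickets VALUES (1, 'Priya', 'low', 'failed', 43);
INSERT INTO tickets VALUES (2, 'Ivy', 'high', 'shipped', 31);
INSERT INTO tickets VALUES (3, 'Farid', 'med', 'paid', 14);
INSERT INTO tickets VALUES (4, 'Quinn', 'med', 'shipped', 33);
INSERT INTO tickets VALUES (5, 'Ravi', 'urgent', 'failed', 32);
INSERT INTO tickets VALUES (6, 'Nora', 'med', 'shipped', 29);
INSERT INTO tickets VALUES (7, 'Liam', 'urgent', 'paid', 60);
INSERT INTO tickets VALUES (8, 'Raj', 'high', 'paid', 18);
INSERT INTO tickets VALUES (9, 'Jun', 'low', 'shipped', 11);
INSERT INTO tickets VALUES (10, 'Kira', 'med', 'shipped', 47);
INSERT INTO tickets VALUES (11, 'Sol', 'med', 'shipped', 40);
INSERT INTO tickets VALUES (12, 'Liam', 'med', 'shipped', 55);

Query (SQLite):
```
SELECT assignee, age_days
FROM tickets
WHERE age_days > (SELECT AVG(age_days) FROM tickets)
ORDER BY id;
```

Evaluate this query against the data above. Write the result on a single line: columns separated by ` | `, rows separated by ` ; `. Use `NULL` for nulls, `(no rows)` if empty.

Priya | 43 ; Liam | 60 ; Kira | 47 ; Sol | 40 ; Liam | 55

Scalar subquery: AVG(age_days) over all tickets rows = 34.416667 (≈; comparison uses full precision).
Keep rows where age_days > that value.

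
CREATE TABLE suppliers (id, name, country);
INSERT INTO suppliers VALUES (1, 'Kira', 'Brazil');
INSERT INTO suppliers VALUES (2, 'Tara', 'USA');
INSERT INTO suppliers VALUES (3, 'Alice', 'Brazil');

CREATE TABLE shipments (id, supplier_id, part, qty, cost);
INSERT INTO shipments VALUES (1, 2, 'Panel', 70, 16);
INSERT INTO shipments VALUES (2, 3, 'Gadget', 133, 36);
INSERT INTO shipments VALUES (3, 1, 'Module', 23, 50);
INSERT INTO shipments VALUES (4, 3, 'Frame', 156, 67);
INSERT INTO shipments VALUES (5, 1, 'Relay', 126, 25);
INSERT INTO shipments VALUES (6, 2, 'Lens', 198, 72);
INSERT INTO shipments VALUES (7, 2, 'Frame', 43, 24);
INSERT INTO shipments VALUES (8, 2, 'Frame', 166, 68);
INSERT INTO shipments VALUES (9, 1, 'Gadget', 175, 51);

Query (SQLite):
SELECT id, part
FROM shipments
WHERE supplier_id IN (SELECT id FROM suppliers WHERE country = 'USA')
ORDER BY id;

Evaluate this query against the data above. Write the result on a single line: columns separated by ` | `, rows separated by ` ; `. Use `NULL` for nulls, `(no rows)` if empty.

1 | Panel ; 6 | Lens ; 7 | Frame ; 8 | Frame

Inner query: suppliers.id where country = 'USA'.
Outer: keep shipments rows whose supplier_id is in that set.
Inner query → {2}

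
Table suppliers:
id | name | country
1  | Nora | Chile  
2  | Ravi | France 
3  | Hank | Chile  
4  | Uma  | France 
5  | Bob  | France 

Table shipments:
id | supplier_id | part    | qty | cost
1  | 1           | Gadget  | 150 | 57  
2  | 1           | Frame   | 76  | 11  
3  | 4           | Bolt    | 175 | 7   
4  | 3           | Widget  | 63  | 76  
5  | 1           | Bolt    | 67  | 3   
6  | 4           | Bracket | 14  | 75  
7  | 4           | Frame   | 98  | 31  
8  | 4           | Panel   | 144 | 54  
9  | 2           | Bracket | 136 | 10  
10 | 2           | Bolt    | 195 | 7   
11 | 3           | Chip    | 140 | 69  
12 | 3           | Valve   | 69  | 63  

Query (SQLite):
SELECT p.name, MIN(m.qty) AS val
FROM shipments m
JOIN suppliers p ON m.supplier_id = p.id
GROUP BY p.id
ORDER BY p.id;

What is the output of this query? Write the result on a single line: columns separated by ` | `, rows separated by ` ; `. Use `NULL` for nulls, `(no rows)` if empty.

Join each shipments row to its suppliers via supplier_id.
Group joined rows by suppliers.id; compute MIN(m.qty) per group.
  1: ids {1, 2, 5} → MIN(m.qty)=67
  2: ids {9, 10} → MIN(m.qty)=136
  3: ids {4, 11, 12} → MIN(m.qty)=63
  4: ids {3, 6, 7, 8} → MIN(m.qty)=14

Nora | 67 ; Ravi | 136 ; Hank | 63 ; Uma | 14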